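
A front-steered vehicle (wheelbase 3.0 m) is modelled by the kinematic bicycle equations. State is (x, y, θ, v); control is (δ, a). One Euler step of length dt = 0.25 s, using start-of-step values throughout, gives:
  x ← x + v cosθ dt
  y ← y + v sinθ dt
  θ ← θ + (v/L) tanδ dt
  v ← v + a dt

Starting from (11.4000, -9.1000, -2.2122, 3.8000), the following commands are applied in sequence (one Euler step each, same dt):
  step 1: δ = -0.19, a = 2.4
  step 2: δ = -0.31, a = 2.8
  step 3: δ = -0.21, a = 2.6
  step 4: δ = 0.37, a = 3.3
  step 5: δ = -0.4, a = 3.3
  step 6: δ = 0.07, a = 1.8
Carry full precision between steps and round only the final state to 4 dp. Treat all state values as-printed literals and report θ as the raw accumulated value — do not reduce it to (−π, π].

after step 1 (δ=-0.19, a=2.4): (10.831595, -9.861194, -2.273101, 4.400000)
after step 2 (δ=-0.31, a=2.8): (10.121019, -10.700885, -2.390555, 5.100000)
after step 3 (δ=-0.21, a=2.6): (9.189018, -11.570942, -2.481140, 5.750000)
after step 4 (δ=0.37, a=3.3): (8.053803, -12.452811, -2.295289, 6.575000)
after step 5 (δ=-0.4, a=3.3): (6.964398, -13.683710, -2.526945, 7.400000)
after step 6 (δ=0.07, a=1.8): (5.452992, -14.750551, -2.483707, 7.850000)

(5.4530, -14.7506, -2.4837, 7.8500)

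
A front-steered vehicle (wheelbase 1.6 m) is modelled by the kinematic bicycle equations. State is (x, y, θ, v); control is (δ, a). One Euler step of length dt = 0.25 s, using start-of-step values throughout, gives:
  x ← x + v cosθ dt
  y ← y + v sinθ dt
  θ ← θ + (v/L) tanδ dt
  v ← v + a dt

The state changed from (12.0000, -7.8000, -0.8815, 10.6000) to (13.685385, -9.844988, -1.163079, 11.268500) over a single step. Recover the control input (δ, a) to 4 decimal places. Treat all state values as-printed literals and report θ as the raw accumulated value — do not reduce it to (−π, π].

a = (v'−v)/dt = (0.668500)/0.25 = 2.6740
Δθ = θ'−θ = -0.281579;  (v·dt/L) = 10.6000·0.25/1.6 = 1.656250
tan δ = Δθ·L/(v·dt) = -0.170010  →  δ = -0.1684

δ = -0.1684, a = 2.6740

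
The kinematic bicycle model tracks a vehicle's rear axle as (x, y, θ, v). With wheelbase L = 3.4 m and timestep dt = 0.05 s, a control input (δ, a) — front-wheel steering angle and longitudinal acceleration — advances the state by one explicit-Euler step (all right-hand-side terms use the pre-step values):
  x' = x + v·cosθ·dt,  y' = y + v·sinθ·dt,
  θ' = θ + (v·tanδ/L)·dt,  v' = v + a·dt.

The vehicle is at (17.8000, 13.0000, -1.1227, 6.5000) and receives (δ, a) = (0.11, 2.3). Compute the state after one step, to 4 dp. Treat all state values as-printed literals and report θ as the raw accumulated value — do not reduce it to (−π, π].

(17.9408, 12.7071, -1.1121, 6.6150)

x' = 17.8000 + 6.5000·cos(-1.1227)·0.05 = 17.9408
y' = 13.0000 + 6.5000·sin(-1.1227)·0.05 = 12.7071
θ' = -1.1227 + (6.5000/3.4)·tan(0.11)·0.05 = -1.1121
v' = 6.5000 + 2.3000·0.05 = 6.6150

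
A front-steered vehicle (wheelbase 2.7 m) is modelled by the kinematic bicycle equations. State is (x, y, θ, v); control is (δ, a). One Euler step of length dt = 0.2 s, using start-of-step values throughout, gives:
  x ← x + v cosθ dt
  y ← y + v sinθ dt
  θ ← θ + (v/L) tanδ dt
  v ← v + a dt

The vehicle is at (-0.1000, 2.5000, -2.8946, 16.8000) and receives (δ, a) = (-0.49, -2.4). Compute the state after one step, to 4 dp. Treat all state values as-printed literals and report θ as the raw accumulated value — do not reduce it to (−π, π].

(-3.3580, 1.6785, -3.5584, 16.3200)

x' = -0.1000 + 16.8000·cos(-2.8946)·0.2 = -3.3580
y' = 2.5000 + 16.8000·sin(-2.8946)·0.2 = 1.6785
θ' = -2.8946 + (16.8000/2.7)·tan(-0.49)·0.2 = -3.5584
v' = 16.8000 − 2.4000·0.2 = 16.3200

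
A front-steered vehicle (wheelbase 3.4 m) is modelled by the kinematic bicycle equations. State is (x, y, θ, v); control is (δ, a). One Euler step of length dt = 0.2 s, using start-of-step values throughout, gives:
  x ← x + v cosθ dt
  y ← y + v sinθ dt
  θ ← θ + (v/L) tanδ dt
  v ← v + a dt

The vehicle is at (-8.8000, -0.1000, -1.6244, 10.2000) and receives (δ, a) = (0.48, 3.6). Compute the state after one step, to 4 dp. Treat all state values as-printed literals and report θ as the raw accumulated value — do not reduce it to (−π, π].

x' = -8.8000 + 10.2000·cos(-1.6244)·0.2 = -8.9093
y' = -0.1000 + 10.2000·sin(-1.6244)·0.2 = -2.1371
θ' = -1.6244 + (10.2000/3.4)·tan(0.48)·0.2 = -1.3120
v' = 10.2000 + 3.6000·0.2 = 10.9200

(-8.9093, -2.1371, -1.3120, 10.9200)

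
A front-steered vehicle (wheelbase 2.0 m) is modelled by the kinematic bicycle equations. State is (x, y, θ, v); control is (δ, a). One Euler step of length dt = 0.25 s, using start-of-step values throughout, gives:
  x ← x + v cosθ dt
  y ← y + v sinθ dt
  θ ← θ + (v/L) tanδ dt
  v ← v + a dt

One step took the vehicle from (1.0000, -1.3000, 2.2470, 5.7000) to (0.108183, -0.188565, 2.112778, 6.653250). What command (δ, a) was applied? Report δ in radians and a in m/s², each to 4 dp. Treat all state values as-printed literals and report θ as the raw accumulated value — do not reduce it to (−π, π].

δ = -0.1862, a = 3.8130

a = (v'−v)/dt = (0.953250)/0.25 = 3.8130
Δθ = θ'−θ = -0.134222;  (v·dt/L) = 5.7000·0.25/2.0 = 0.712500
tan δ = Δθ·L/(v·dt) = -0.188382  →  δ = -0.1862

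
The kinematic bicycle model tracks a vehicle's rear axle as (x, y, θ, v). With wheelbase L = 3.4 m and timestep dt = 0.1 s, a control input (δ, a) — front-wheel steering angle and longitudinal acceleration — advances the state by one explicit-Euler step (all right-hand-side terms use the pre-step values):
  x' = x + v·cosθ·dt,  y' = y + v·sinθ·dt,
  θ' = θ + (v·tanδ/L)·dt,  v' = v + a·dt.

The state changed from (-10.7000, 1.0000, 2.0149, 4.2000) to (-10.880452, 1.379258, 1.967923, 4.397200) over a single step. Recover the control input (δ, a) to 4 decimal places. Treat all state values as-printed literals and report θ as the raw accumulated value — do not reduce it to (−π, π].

δ = -0.3634, a = 1.9720

a = (v'−v)/dt = (0.197200)/0.1 = 1.9720
Δθ = θ'−θ = -0.046977;  (v·dt/L) = 4.2000·0.1/3.4 = 0.123529
tan δ = Δθ·L/(v·dt) = -0.380290  →  δ = -0.3634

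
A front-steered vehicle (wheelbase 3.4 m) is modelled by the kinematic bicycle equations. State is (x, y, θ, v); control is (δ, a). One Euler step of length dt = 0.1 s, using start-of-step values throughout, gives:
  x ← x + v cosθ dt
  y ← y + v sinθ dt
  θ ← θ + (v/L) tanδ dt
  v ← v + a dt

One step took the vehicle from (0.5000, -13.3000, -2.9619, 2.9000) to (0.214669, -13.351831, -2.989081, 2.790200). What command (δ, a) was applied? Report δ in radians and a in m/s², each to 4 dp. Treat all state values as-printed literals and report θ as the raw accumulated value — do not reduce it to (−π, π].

δ = -0.3085, a = -1.0980

a = (v'−v)/dt = (-0.109800)/0.1 = -1.0980
Δθ = θ'−θ = -0.027181;  (v·dt/L) = 2.9000·0.1/3.4 = 0.085294
tan δ = Δθ·L/(v·dt) = -0.318674  →  δ = -0.3085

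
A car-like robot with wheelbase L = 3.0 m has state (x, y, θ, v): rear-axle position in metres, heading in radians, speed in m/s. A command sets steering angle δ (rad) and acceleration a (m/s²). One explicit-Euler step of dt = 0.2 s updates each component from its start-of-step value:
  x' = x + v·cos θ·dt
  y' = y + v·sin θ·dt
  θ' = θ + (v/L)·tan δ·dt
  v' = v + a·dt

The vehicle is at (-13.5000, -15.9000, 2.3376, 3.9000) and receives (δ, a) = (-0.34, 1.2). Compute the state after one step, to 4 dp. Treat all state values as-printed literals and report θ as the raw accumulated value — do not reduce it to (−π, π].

(-14.0412, -15.3383, 2.2456, 4.1400)

x' = -13.5000 + 3.9000·cos(2.3376)·0.2 = -14.0412
y' = -15.9000 + 3.9000·sin(2.3376)·0.2 = -15.3383
θ' = 2.3376 + (3.9000/3.0)·tan(-0.34)·0.2 = 2.2456
v' = 3.9000 + 1.2000·0.2 = 4.1400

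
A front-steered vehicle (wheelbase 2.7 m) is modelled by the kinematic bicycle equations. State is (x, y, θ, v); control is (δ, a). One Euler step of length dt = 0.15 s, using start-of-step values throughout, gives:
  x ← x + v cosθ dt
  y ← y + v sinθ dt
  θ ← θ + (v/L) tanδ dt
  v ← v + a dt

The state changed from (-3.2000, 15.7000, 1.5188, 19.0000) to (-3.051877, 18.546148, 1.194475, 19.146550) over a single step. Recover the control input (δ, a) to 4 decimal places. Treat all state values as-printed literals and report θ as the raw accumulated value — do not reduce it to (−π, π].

a = (v'−v)/dt = (0.146550)/0.15 = 0.9770
Δθ = θ'−θ = -0.324325;  (v·dt/L) = 19.0000·0.15/2.7 = 1.055556
tan δ = Δθ·L/(v·dt) = -0.307255  →  δ = -0.2981

δ = -0.2981, a = 0.9770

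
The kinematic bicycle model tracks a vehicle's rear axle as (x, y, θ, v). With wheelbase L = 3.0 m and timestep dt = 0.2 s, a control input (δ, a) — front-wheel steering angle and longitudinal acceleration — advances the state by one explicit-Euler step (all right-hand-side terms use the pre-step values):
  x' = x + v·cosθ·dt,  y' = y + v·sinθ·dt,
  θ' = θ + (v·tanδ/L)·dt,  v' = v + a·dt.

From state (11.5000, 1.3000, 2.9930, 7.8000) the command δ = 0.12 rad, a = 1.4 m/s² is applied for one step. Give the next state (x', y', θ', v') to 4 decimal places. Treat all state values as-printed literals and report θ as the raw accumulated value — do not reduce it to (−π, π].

(9.9572, 1.5310, 3.0557, 8.0800)

x' = 11.5000 + 7.8000·cos(2.9930)·0.2 = 9.9572
y' = 1.3000 + 7.8000·sin(2.9930)·0.2 = 1.5310
θ' = 2.9930 + (7.8000/3.0)·tan(0.12)·0.2 = 3.0557
v' = 7.8000 + 1.4000·0.2 = 8.0800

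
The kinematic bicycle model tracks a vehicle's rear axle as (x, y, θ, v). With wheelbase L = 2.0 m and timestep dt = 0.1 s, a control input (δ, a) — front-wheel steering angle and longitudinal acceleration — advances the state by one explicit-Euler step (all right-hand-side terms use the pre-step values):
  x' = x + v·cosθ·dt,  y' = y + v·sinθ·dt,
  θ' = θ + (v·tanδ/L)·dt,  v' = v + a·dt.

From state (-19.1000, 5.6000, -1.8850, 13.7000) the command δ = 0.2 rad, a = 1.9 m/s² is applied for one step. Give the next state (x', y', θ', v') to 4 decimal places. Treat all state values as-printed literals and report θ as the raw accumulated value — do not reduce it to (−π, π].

x' = -19.1000 + 13.7000·cos(-1.8850)·0.1 = -19.5234
y' = 5.6000 + 13.7000·sin(-1.8850)·0.1 = 4.2971
θ' = -1.8850 + (13.7000/2.0)·tan(0.2)·0.1 = -1.7461
v' = 13.7000 + 1.9000·0.1 = 13.8900

(-19.5234, 4.2971, -1.7461, 13.8900)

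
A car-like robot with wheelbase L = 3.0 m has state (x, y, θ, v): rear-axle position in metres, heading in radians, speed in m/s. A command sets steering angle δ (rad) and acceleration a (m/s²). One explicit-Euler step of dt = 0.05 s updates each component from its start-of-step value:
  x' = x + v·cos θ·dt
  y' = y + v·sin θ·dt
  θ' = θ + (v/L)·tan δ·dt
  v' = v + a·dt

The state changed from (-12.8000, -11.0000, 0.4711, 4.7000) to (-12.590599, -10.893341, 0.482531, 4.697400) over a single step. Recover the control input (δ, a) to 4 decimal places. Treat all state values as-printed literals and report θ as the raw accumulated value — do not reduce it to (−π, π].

a = (v'−v)/dt = (-0.002600)/0.05 = -0.0520
Δθ = θ'−θ = 0.011431;  (v·dt/L) = 4.7000·0.05/3.0 = 0.078333
tan δ = Δθ·L/(v·dt) = 0.145928  →  δ = 0.1449

δ = 0.1449, a = -0.0520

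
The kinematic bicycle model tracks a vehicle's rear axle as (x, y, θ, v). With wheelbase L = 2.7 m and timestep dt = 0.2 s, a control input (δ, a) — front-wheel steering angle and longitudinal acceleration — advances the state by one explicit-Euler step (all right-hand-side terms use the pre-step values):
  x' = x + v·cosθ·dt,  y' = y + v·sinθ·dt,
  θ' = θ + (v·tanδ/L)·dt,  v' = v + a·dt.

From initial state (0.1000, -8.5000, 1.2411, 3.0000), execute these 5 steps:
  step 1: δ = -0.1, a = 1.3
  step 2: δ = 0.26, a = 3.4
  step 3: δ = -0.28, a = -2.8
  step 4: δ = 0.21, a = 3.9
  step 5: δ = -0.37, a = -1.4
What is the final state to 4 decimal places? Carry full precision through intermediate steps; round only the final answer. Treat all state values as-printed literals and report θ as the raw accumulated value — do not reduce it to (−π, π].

after step 1 (δ=-0.1, a=1.3): (0.294253, -7.932316, 1.218803, 3.260000)
after step 2 (δ=0.26, a=3.4): (0.519043, -7.320291, 1.283043, 3.940000)
after step 3 (δ=-0.28, a=-2.8): (0.742677, -6.564691, 1.199119, 3.380000)
after step 4 (δ=0.21, a=3.9): (0.988185, -5.934848, 1.252484, 4.160000)
after step 5 (δ=-0.37, a=-1.4): (1.248571, -5.144644, 1.132965, 3.880000)

(1.2486, -5.1446, 1.1330, 3.8800)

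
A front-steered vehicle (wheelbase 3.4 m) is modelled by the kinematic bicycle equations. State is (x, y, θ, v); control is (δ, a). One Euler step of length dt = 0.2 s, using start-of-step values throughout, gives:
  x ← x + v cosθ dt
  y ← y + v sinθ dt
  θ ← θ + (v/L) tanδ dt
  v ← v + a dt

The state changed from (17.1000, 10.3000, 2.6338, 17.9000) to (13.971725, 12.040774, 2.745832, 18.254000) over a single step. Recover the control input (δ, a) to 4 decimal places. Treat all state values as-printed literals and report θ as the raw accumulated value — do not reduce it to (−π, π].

a = (v'−v)/dt = (0.354000)/0.2 = 1.7700
Δθ = θ'−θ = 0.112032;  (v·dt/L) = 17.9000·0.2/3.4 = 1.052941
tan δ = Δθ·L/(v·dt) = 0.106399  →  δ = 0.1060

δ = 0.1060, a = 1.7700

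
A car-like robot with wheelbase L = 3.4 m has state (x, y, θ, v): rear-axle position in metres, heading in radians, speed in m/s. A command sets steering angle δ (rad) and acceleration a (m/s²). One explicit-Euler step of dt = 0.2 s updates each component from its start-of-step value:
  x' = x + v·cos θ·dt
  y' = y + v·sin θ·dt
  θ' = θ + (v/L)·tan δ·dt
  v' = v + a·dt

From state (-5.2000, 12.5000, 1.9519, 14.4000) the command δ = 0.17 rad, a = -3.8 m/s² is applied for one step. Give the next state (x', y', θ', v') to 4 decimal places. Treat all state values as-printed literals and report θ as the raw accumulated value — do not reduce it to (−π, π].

x' = -5.2000 + 14.4000·cos(1.9519)·0.2 = -6.2712
y' = 12.5000 + 14.4000·sin(1.9519)·0.2 = 15.1734
θ' = 1.9519 + (14.4000/3.4)·tan(0.17)·0.2 = 2.0973
v' = 14.4000 − 3.8000·0.2 = 13.6400

(-6.2712, 15.1734, 2.0973, 13.6400)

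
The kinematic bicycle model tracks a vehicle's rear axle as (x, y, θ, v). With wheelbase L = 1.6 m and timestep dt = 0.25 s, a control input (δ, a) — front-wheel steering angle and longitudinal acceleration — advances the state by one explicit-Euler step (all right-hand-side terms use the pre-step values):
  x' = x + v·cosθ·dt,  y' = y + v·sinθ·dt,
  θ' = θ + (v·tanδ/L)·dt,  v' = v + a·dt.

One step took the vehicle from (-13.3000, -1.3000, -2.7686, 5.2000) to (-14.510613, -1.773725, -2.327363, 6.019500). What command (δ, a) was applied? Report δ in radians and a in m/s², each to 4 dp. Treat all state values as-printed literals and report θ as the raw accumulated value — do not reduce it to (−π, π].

a = (v'−v)/dt = (0.819500)/0.25 = 3.2780
Δθ = θ'−θ = 0.441237;  (v·dt/L) = 5.2000·0.25/1.6 = 0.812500
tan δ = Δθ·L/(v·dt) = 0.543061  →  δ = 0.4975

δ = 0.4975, a = 3.2780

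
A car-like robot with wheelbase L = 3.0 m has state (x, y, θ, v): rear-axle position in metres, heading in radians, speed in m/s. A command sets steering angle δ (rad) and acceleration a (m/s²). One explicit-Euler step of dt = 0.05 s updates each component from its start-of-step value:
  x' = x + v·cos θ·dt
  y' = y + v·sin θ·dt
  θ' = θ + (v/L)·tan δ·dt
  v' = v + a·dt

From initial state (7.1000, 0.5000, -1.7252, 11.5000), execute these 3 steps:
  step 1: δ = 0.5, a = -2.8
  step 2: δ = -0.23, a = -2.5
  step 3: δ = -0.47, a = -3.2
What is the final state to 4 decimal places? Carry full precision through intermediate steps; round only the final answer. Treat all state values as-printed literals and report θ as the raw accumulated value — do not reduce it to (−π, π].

after step 1 (δ=0.5, a=-2.8): (7.011570, -0.068159, -1.620492, 11.360000)
after step 2 (δ=-0.23, a=-2.5): (6.983355, -0.635458, -1.664823, 11.235000)
after step 3 (δ=-0.47, a=-3.2): (6.930613, -1.194727, -1.759940, 11.075000)

(6.9306, -1.1947, -1.7599, 11.0750)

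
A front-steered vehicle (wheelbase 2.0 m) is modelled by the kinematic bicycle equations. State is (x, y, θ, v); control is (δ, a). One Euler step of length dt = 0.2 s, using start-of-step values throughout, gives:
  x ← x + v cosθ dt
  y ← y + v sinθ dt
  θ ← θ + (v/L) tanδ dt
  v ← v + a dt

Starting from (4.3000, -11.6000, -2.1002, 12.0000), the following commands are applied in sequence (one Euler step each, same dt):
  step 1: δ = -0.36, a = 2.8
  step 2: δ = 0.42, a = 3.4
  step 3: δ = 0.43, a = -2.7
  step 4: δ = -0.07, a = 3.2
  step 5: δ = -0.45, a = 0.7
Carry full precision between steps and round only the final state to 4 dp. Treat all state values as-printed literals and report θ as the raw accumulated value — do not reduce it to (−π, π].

after step 1 (δ=-0.36, a=2.8): (3.087955, -13.671460, -2.551883, 12.560000)
after step 2 (δ=0.42, a=3.4): (1.000226, -15.068432, -1.990988, 13.240000)
after step 3 (δ=0.43, a=-2.7): (-0.079988, -17.486084, -1.383774, 12.700000)
after step 4 (δ=-0.07, a=3.2): (0.392284, -19.981792, -1.472820, 13.340000)
after step 5 (δ=-0.45, a=0.7): (0.653268, -22.636997, -2.117215, 13.480000)

(0.6533, -22.6370, -2.1172, 13.4800)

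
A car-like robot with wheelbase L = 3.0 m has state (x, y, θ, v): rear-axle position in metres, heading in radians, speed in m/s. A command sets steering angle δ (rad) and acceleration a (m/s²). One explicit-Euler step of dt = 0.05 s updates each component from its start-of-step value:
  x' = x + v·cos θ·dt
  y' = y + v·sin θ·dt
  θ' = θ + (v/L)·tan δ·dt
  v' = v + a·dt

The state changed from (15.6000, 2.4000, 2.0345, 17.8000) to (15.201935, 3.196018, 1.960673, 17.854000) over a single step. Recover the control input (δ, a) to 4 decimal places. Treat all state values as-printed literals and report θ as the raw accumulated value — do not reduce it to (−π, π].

a = (v'−v)/dt = (0.054000)/0.05 = 1.0800
Δθ = θ'−θ = -0.073827;  (v·dt/L) = 17.8000·0.05/3.0 = 0.296667
tan δ = Δθ·L/(v·dt) = -0.248855  →  δ = -0.2439

δ = -0.2439, a = 1.0800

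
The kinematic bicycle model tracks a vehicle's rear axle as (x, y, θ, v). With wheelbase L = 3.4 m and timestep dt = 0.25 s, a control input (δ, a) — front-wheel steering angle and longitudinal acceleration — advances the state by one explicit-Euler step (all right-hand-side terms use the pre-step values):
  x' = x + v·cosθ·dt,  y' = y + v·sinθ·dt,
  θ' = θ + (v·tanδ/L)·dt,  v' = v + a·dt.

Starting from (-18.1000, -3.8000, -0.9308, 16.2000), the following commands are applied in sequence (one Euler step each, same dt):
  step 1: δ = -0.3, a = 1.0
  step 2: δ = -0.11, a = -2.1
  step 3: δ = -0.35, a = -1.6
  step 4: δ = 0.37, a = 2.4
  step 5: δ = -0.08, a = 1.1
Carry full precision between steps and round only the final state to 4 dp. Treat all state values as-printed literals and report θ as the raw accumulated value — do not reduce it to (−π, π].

after step 1 (δ=-0.3, a=1.0): (-15.681370, -7.048497, -1.299274, 16.450000)
after step 2 (δ=-0.11, a=-2.1): (-14.578405, -11.010330, -1.432865, 15.925000)
after step 3 (δ=-0.35, a=-1.6): (-14.031005, -14.953768, -1.860297, 15.525000)
after step 4 (δ=0.37, a=2.4): (-15.139000, -18.673506, -1.417534, 16.125000)
after step 5 (δ=-0.08, a=1.1): (-14.523577, -22.657503, -1.512590, 16.400000)

(-14.5236, -22.6575, -1.5126, 16.4000)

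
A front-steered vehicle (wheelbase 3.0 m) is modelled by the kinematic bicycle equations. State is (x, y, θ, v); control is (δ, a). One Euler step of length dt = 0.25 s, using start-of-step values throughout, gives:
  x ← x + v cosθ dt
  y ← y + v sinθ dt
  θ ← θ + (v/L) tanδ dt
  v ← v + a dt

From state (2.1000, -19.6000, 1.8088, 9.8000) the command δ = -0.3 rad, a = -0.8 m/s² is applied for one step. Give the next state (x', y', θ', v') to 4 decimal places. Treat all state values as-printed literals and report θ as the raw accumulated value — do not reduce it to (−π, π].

x' = 2.1000 + 9.8000·cos(1.8088)·0.25 = 1.5224
y' = -19.6000 + 9.8000·sin(1.8088)·0.25 = -17.2191
θ' = 1.8088 + (9.8000/3.0)·tan(-0.3)·0.25 = 1.5562
v' = 9.8000 − 0.8000·0.25 = 9.6000

(1.5224, -17.2191, 1.5562, 9.6000)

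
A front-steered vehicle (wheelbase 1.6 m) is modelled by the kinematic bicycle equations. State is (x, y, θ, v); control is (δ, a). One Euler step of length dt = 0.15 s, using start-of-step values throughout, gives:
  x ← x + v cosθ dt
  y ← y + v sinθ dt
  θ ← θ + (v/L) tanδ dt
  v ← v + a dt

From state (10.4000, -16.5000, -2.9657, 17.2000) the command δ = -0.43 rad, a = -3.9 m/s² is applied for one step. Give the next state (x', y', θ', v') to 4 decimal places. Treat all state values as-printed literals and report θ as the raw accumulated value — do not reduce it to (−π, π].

(7.8598, -16.9515, -3.7052, 16.6150)

x' = 10.4000 + 17.2000·cos(-2.9657)·0.15 = 7.8598
y' = -16.5000 + 17.2000·sin(-2.9657)·0.15 = -16.9515
θ' = -2.9657 + (17.2000/1.6)·tan(-0.43)·0.15 = -3.7052
v' = 17.2000 − 3.9000·0.15 = 16.6150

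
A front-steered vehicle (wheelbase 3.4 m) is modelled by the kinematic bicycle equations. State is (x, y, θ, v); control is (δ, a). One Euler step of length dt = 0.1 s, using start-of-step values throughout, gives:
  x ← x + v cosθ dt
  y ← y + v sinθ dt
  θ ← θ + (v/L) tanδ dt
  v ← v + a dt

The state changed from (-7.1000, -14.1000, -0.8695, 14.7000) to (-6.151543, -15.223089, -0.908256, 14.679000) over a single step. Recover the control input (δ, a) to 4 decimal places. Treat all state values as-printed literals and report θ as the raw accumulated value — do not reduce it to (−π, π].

δ = -0.0894, a = -0.2100

a = (v'−v)/dt = (-0.021000)/0.1 = -0.2100
Δθ = θ'−θ = -0.038756;  (v·dt/L) = 14.7000·0.1/3.4 = 0.432353
tan δ = Δθ·L/(v·dt) = -0.089640  →  δ = -0.0894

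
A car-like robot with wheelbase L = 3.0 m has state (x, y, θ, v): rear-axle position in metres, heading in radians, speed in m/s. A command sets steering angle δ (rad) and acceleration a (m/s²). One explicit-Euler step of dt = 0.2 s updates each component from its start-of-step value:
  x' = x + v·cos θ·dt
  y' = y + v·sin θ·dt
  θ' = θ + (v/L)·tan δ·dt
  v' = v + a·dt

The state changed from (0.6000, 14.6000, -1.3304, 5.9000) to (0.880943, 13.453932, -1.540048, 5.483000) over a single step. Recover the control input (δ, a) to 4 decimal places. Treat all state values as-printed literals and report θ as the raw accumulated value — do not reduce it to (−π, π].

δ = -0.4897, a = -2.0850

a = (v'−v)/dt = (-0.417000)/0.2 = -2.0850
Δθ = θ'−θ = -0.209648;  (v·dt/L) = 5.9000·0.2/3.0 = 0.393333
tan δ = Δθ·L/(v·dt) = -0.533003  →  δ = -0.4897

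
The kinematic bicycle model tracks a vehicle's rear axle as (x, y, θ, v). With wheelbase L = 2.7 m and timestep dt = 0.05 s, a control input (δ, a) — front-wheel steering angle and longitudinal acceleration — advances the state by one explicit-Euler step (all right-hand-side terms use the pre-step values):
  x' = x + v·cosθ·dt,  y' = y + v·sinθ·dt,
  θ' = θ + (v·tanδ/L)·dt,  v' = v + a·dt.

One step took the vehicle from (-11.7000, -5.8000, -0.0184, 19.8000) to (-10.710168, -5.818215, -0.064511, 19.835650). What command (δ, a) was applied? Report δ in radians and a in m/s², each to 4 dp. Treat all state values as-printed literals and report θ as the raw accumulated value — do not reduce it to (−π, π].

a = (v'−v)/dt = (0.035650)/0.05 = 0.7130
Δθ = θ'−θ = -0.046111;  (v·dt/L) = 19.8000·0.05/2.7 = 0.366667
tan δ = Δθ·L/(v·dt) = -0.125757  →  δ = -0.1251

δ = -0.1251, a = 0.7130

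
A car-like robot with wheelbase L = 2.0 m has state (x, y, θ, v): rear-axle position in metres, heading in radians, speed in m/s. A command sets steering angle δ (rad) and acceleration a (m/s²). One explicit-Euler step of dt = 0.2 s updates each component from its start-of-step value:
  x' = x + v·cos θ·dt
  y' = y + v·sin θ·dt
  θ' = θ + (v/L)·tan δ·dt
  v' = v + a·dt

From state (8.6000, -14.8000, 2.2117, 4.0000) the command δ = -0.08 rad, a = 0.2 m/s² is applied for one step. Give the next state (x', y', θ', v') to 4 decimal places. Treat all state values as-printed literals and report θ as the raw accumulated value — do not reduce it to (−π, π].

x' = 8.6000 + 4.0000·cos(2.2117)·0.2 = 8.1217
y' = -14.8000 + 4.0000·sin(2.2117)·0.2 = -14.1588
θ' = 2.2117 + (4.0000/2.0)·tan(-0.08)·0.2 = 2.1796
v' = 4.0000 + 0.2000·0.2 = 4.0400

(8.1217, -14.1588, 2.1796, 4.0400)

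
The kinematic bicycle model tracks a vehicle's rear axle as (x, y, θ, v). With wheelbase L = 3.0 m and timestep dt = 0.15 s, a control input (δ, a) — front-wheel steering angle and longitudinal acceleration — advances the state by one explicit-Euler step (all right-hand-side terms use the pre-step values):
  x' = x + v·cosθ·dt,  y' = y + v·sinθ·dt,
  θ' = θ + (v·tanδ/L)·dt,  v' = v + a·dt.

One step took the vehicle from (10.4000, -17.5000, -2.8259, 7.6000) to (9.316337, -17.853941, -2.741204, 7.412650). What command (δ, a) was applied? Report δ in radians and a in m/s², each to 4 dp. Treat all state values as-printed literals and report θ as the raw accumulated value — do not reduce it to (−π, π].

a = (v'−v)/dt = (-0.187350)/0.15 = -1.2490
Δθ = θ'−θ = 0.084696;  (v·dt/L) = 7.6000·0.15/3.0 = 0.380000
tan δ = Δθ·L/(v·dt) = 0.222884  →  δ = 0.2193

δ = 0.2193, a = -1.2490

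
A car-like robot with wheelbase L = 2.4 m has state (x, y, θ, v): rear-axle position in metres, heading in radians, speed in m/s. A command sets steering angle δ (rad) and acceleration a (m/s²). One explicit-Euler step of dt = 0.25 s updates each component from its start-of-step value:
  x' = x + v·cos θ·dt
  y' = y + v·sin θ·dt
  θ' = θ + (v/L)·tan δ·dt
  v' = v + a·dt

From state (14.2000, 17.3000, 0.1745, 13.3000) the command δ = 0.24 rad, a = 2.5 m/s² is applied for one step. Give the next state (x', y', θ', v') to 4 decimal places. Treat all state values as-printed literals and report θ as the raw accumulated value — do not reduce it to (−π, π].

(17.4745, 17.8773, 0.5135, 13.9250)

x' = 14.2000 + 13.3000·cos(0.1745)·0.25 = 17.4745
y' = 17.3000 + 13.3000·sin(0.1745)·0.25 = 17.8773
θ' = 0.1745 + (13.3000/2.4)·tan(0.24)·0.25 = 0.5135
v' = 13.3000 + 2.5000·0.25 = 13.9250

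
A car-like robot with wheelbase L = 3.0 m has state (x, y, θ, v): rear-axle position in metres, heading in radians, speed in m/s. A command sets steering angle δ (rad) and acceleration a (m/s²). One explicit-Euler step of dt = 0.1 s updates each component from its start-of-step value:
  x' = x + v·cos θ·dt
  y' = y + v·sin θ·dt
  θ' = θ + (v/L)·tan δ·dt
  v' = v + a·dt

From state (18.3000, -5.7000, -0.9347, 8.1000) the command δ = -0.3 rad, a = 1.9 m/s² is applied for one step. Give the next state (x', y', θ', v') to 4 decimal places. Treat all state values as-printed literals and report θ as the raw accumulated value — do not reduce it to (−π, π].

(18.7812, -6.3516, -1.0182, 8.2900)

x' = 18.3000 + 8.1000·cos(-0.9347)·0.1 = 18.7812
y' = -5.7000 + 8.1000·sin(-0.9347)·0.1 = -6.3516
θ' = -0.9347 + (8.1000/3.0)·tan(-0.3)·0.1 = -1.0182
v' = 8.1000 + 1.9000·0.1 = 8.2900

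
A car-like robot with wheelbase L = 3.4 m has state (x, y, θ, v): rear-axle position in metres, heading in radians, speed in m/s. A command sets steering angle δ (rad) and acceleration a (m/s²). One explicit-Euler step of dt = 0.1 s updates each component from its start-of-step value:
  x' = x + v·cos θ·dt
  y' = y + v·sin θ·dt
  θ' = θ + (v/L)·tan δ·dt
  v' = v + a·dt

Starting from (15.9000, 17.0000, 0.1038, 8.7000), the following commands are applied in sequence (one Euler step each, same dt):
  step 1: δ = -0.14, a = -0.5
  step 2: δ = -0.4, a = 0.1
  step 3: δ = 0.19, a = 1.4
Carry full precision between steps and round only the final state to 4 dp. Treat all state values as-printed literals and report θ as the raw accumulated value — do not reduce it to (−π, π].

after step 1 (δ=-0.14, a=-0.5): (16.765317, 17.090144, 0.067741, 8.650000)
after step 2 (δ=-0.4, a=0.1): (17.628333, 17.148695, -0.039823, 8.660000)
after step 3 (δ=0.19, a=1.4): (18.493647, 17.114217, 0.009162, 8.800000)

(18.4936, 17.1142, 0.0092, 8.8000)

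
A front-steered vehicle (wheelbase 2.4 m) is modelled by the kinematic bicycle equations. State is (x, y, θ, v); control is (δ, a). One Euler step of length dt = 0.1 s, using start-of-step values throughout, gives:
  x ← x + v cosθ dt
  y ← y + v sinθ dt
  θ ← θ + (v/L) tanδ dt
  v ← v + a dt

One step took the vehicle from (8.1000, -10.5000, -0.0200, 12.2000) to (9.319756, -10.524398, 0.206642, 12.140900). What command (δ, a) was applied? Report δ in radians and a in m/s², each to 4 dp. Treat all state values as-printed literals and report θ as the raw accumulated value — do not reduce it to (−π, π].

a = (v'−v)/dt = (-0.059100)/0.1 = -0.5910
Δθ = θ'−θ = 0.226642;  (v·dt/L) = 12.2000·0.1/2.4 = 0.508333
tan δ = Δθ·L/(v·dt) = 0.445853  →  δ = 0.4194

δ = 0.4194, a = -0.5910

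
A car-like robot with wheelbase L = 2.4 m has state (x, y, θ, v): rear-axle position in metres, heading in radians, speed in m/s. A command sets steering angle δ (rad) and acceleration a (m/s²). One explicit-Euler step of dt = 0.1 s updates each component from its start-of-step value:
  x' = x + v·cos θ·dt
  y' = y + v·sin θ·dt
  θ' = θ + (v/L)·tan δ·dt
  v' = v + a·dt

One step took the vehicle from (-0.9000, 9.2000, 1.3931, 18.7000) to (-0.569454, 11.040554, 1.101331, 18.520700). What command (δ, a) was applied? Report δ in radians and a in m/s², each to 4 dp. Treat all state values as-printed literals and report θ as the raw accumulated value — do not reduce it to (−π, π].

a = (v'−v)/dt = (-0.179300)/0.1 = -1.7930
Δθ = θ'−θ = -0.291769;  (v·dt/L) = 18.7000·0.1/2.4 = 0.779167
tan δ = Δθ·L/(v·dt) = -0.374463  →  δ = -0.3583

δ = -0.3583, a = -1.7930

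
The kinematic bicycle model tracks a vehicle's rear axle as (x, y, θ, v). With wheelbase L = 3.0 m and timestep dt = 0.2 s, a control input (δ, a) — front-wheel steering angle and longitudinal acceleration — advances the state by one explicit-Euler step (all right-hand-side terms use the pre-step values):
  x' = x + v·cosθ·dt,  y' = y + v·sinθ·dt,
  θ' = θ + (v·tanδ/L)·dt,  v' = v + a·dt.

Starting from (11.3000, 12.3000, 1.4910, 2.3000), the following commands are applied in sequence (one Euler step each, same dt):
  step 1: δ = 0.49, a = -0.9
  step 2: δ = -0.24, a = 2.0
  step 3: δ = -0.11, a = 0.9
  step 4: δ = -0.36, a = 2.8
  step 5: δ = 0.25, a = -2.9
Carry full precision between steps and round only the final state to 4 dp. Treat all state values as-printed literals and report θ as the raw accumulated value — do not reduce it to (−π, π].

(11.4572, 14.8730, 1.5074, 2.6800)

after step 1 (δ=0.49, a=-0.9): (11.336667, 12.758536, 1.572786, 2.120000)
after step 2 (δ=-0.24, a=2.0): (11.335824, 13.182535, 1.538200, 2.520000)
after step 3 (δ=-0.11, a=0.9): (11.352250, 13.686268, 1.519645, 2.700000)
after step 4 (δ=-0.36, a=2.8): (11.379859, 14.225561, 1.451892, 3.260000)
after step 5 (δ=0.25, a=-2.9): (11.457202, 14.872958, 1.507386, 2.680000)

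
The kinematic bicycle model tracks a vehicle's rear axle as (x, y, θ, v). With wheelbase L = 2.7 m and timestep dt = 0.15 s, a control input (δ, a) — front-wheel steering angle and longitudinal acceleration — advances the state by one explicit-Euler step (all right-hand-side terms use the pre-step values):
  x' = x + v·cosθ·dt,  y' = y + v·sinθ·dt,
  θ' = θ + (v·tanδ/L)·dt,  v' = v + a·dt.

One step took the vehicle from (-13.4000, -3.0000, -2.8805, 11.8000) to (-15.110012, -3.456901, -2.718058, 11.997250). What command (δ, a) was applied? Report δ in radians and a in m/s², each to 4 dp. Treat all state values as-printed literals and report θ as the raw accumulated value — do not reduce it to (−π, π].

δ = 0.2429, a = 1.3150

a = (v'−v)/dt = (0.197250)/0.15 = 1.3150
Δθ = θ'−θ = 0.162442;  (v·dt/L) = 11.8000·0.15/2.7 = 0.655556
tan δ = Δθ·L/(v·dt) = 0.247793  →  δ = 0.2429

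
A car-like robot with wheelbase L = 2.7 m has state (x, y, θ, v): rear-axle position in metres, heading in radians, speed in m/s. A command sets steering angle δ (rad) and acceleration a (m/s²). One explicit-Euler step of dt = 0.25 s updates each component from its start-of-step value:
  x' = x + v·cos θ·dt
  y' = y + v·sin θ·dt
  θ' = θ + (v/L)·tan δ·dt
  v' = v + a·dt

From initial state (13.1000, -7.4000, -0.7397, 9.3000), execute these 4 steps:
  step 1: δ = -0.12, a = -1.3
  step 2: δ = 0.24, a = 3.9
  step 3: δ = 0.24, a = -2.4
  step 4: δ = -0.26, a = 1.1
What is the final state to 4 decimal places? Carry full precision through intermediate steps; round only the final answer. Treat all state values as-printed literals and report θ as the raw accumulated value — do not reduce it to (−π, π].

(20.4434, -13.0710, -0.6450, 9.6250)

after step 1 (δ=-0.12, a=-1.3): (14.817410, -8.967204, -0.843532, 8.975000)
after step 2 (δ=0.24, a=3.9): (16.309118, -10.643277, -0.640168, 9.950000)
after step 3 (δ=0.24, a=-2.4): (18.304082, -12.129136, -0.414712, 9.350000)
after step 4 (δ=-0.26, a=1.1): (20.443438, -13.070975, -0.645017, 9.625000)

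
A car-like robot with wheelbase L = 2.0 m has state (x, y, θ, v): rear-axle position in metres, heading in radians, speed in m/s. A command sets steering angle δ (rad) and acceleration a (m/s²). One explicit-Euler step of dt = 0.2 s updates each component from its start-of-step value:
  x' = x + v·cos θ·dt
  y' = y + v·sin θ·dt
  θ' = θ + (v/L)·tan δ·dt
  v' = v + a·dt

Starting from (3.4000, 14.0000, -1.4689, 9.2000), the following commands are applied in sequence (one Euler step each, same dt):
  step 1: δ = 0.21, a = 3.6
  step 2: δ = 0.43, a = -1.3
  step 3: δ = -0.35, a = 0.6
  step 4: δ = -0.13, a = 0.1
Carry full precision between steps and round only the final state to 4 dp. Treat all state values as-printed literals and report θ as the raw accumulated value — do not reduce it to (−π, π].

after step 1 (δ=0.21, a=3.6): (3.587165, 12.169544, -1.272809, 9.920000)
after step 2 (δ=0.43, a=-1.3): (4.169661, 10.272980, -0.817857, 9.660000)
after step 3 (δ=-0.35, a=0.6): (5.490737, 8.863234, -1.170474, 9.780000)
after step 4 (δ=-0.13, a=0.1): (6.253019, 7.061884, -1.298336, 9.800000)

(6.2530, 7.0619, -1.2983, 9.8000)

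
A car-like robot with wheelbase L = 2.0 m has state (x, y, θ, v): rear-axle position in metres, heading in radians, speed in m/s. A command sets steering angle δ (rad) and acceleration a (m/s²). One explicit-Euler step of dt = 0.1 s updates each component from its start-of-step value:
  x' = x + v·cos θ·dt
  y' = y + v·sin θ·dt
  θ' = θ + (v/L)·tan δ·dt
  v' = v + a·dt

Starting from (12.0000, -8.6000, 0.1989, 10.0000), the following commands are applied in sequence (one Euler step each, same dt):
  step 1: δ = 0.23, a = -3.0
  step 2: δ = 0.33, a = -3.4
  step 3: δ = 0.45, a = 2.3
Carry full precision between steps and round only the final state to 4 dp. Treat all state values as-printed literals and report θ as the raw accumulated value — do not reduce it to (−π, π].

(14.7316, -7.6670, 0.7082, 9.5900)

after step 1 (δ=0.23, a=-3.0): (12.980285, -8.402409, 0.315972, 9.700000)
after step 2 (δ=0.33, a=-3.4): (13.902265, -8.100991, 0.482096, 9.360000)
after step 3 (δ=0.45, a=2.3): (14.731584, -7.667026, 0.708166, 9.590000)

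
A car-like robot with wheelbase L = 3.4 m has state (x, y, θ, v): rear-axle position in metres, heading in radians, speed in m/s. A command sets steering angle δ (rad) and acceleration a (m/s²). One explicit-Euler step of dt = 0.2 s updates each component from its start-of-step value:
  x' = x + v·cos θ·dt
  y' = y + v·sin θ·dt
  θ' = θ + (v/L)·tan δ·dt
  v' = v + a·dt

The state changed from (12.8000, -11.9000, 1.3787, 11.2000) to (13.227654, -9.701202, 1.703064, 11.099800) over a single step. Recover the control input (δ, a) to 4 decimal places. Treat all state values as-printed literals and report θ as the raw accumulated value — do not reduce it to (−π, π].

a = (v'−v)/dt = (-0.100200)/0.2 = -0.5010
Δθ = θ'−θ = 0.324364;  (v·dt/L) = 11.2000·0.2/3.4 = 0.658824
tan δ = Δθ·L/(v·dt) = 0.492338  →  δ = 0.4575

δ = 0.4575, a = -0.5010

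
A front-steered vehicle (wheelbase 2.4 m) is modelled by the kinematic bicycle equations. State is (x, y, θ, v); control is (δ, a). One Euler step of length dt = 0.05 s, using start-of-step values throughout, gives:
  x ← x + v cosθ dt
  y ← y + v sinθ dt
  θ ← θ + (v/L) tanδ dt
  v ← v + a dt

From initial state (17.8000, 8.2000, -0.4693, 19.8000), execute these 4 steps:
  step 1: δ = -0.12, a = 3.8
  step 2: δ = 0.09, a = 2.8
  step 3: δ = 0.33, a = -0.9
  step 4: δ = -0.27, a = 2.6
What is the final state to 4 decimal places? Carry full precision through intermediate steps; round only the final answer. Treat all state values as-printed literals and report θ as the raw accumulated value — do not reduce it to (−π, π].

after step 1 (δ=-0.12, a=3.8): (18.682966, 7.752261, -0.519039, 19.990000)
after step 2 (δ=0.09, a=2.8): (19.550828, 7.256463, -0.481456, 20.130000)
after step 3 (δ=0.33, a=-0.9): (20.442911, 6.790382, -0.337810, 20.085000)
after step 4 (δ=-0.27, a=2.6): (21.390404, 6.457552, -0.453616, 20.215000)

(21.3904, 6.4576, -0.4536, 20.2150)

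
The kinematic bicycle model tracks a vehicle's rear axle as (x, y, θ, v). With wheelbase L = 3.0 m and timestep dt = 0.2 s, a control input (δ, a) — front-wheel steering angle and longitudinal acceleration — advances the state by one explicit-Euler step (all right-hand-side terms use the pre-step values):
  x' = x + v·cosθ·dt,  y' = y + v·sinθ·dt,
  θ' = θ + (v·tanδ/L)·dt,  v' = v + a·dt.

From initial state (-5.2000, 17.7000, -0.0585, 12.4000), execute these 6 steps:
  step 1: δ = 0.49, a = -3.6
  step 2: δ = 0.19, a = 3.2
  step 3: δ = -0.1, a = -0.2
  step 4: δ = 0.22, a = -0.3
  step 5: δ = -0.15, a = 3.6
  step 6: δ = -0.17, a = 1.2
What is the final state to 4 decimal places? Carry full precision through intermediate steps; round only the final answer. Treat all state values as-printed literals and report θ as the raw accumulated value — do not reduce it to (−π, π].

(8.0077, 23.4531, 0.3616, 13.1800)

after step 1 (δ=0.49, a=-3.6): (-2.724242, 17.555003, 0.382434, 11.680000)
after step 2 (δ=0.19, a=3.2): (-0.556997, 18.426751, 0.532187, 12.320000)
after step 3 (δ=-0.1, a=-0.2): (1.566230, 19.677032, 0.449779, 12.280000)
after step 4 (δ=0.22, a=-0.3): (3.777964, 20.744819, 0.632849, 12.220000)
after step 5 (δ=-0.15, a=3.6): (5.748673, 22.190309, 0.509724, 12.940000)
after step 6 (δ=-0.17, a=1.2): (8.007684, 23.453088, 0.361641, 13.180000)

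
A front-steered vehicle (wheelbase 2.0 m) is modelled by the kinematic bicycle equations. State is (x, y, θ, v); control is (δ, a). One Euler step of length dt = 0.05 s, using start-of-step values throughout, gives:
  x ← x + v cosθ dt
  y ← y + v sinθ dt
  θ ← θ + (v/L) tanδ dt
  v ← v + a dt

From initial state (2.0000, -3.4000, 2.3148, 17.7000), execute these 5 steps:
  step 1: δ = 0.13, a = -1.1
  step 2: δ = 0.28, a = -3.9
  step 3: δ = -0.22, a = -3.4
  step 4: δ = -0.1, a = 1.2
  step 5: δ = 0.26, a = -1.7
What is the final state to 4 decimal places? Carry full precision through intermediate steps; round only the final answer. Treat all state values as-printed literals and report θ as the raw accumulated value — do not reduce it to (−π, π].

(-1.1849, -0.4189, 2.4739, 17.2550)

after step 1 (δ=0.13, a=-1.1): (1.400643, -2.748850, 2.372651, 17.645000)
after step 2 (δ=0.28, a=-3.9): (0.766617, -2.135355, 2.499499, 17.450000)
after step 3 (δ=-0.22, a=-3.4): (0.067881, -1.612838, 2.401945, 17.280000)
after step 4 (δ=-0.1, a=1.2): (-0.570361, -1.030478, 2.358600, 17.340000)
after step 5 (δ=0.26, a=-1.7): (-1.184896, -0.418893, 2.473920, 17.255000)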